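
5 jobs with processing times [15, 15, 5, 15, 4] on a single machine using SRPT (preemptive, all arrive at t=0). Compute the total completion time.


Since all jobs arrive at t=0, SRPT equals SPT ordering.
SPT order: [4, 5, 15, 15, 15]
Completion times:
  Job 1: p=4, C=4
  Job 2: p=5, C=9
  Job 3: p=15, C=24
  Job 4: p=15, C=39
  Job 5: p=15, C=54
Total completion time = 4 + 9 + 24 + 39 + 54 = 130

130


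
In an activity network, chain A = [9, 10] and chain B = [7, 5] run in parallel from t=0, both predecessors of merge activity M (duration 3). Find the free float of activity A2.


ES(A2) = sum of predecessors on chain A = 9
EF(A2) = ES + duration = 9 + 10 = 19
Successor of A2 is M. ES(M) = max(sum(A), sum(B)) = max(19, 12) = 19
Free float = ES(successor) - EF(current) = 19 - 19 = 0

0


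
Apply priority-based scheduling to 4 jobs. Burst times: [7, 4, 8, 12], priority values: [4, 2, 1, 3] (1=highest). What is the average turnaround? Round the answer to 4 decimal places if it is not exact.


Sort by priority (ascending = highest first):
Order: [(1, 8), (2, 4), (3, 12), (4, 7)]
Completion times:
  Priority 1, burst=8, C=8
  Priority 2, burst=4, C=12
  Priority 3, burst=12, C=24
  Priority 4, burst=7, C=31
Average turnaround = 75/4 = 18.75

18.75


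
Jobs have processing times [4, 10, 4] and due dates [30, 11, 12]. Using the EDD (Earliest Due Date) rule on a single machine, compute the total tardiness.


Sort by due date (EDD order): [(10, 11), (4, 12), (4, 30)]
Compute completion times and tardiness:
  Job 1: p=10, d=11, C=10, tardiness=max(0,10-11)=0
  Job 2: p=4, d=12, C=14, tardiness=max(0,14-12)=2
  Job 3: p=4, d=30, C=18, tardiness=max(0,18-30)=0
Total tardiness = 2

2


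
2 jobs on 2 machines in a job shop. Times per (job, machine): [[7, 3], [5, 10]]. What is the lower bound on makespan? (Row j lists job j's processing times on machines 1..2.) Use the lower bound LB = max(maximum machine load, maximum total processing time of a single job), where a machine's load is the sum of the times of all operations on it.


Machine loads:
  Machine 1: 7 + 5 = 12
  Machine 2: 3 + 10 = 13
Max machine load = 13
Job totals:
  Job 1: 10
  Job 2: 15
Max job total = 15
Lower bound = max(13, 15) = 15

15


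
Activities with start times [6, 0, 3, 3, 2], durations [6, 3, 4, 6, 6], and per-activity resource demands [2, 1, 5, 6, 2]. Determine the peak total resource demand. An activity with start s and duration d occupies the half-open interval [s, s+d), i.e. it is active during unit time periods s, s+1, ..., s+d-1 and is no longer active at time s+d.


Each activity i is active on [start_i, start_i + duration_i).
Compute total resource usage per time slot:
  t=0: active resources = [1], total = 1
  t=1: active resources = [1], total = 1
  t=2: active resources = [1, 2], total = 3
  t=3: active resources = [5, 6, 2], total = 13
  t=4: active resources = [5, 6, 2], total = 13
  t=5: active resources = [5, 6, 2], total = 13
  t=6: active resources = [2, 5, 6, 2], total = 15
  t=7: active resources = [2, 6, 2], total = 10
  t=8: active resources = [2, 6], total = 8
  t=9: active resources = [2], total = 2
  t=10: active resources = [2], total = 2
  t=11: active resources = [2], total = 2
Peak resource demand = 15

15


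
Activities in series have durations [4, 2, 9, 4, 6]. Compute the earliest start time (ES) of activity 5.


Activity 5 starts after activities 1 through 4 complete.
Predecessor durations: [4, 2, 9, 4]
ES = 4 + 2 + 9 + 4 = 19

19


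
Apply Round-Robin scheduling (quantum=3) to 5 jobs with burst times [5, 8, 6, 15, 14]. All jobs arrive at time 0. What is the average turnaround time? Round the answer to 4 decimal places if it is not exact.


Time quantum = 3
Execution trace:
  J1 runs 3 units, time = 3
  J2 runs 3 units, time = 6
  J3 runs 3 units, time = 9
  J4 runs 3 units, time = 12
  J5 runs 3 units, time = 15
  J1 runs 2 units, time = 17
  J2 runs 3 units, time = 20
  J3 runs 3 units, time = 23
  J4 runs 3 units, time = 26
  J5 runs 3 units, time = 29
  J2 runs 2 units, time = 31
  J4 runs 3 units, time = 34
  J5 runs 3 units, time = 37
  J4 runs 3 units, time = 40
  J5 runs 3 units, time = 43
  J4 runs 3 units, time = 46
  J5 runs 2 units, time = 48
Finish times: [17, 31, 23, 46, 48]
Average turnaround = 165/5 = 33.0

33.0


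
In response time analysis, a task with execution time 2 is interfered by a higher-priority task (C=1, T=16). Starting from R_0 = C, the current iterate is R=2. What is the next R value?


R_next = C + ceil(R_prev / T_hp) * C_hp
ceil(2 / 16) = ceil(0.125) = 1
Interference = 1 * 1 = 1
R_next = 2 + 1 = 3

3


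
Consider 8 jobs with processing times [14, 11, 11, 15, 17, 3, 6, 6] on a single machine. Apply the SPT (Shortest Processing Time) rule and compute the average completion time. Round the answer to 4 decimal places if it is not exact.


Sort jobs by processing time (SPT order): [3, 6, 6, 11, 11, 14, 15, 17]
Compute completion times sequentially:
  Job 1: processing = 3, completes at 3
  Job 2: processing = 6, completes at 9
  Job 3: processing = 6, completes at 15
  Job 4: processing = 11, completes at 26
  Job 5: processing = 11, completes at 37
  Job 6: processing = 14, completes at 51
  Job 7: processing = 15, completes at 66
  Job 8: processing = 17, completes at 83
Sum of completion times = 290
Average completion time = 290/8 = 36.25

36.25


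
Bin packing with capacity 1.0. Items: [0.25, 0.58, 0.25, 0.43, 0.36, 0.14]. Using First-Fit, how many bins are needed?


Place items sequentially using First-Fit:
  Item 0.25 -> new Bin 1
  Item 0.58 -> Bin 1 (now 0.83)
  Item 0.25 -> new Bin 2
  Item 0.43 -> Bin 2 (now 0.68)
  Item 0.36 -> new Bin 3
  Item 0.14 -> Bin 1 (now 0.97)
Total bins used = 3

3


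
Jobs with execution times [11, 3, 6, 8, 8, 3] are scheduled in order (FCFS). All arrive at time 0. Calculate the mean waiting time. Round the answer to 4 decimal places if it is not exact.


FCFS order (as given): [11, 3, 6, 8, 8, 3]
Waiting times:
  Job 1: wait = 0
  Job 2: wait = 11
  Job 3: wait = 14
  Job 4: wait = 20
  Job 5: wait = 28
  Job 6: wait = 36
Sum of waiting times = 109
Average waiting time = 109/6 = 18.1667

18.1667


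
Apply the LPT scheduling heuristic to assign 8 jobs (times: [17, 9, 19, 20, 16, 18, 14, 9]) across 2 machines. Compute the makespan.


Sort jobs in decreasing order (LPT): [20, 19, 18, 17, 16, 14, 9, 9]
Assign each job to the least loaded machine:
  Machine 1: jobs [20, 17, 16, 9], load = 62
  Machine 2: jobs [19, 18, 14, 9], load = 60
Makespan = max load = 62

62


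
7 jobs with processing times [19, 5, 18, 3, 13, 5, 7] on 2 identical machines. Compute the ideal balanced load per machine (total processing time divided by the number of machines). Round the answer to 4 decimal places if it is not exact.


Total processing time = 19 + 5 + 18 + 3 + 13 + 5 + 7 = 70
Number of machines = 2
Ideal balanced load = 70 / 2 = 35.0

35.0


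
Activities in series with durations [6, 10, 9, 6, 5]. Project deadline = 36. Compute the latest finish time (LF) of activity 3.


LF(activity 3) = deadline - sum of successor durations
Successors: activities 4 through 5 with durations [6, 5]
Sum of successor durations = 11
LF = 36 - 11 = 25

25


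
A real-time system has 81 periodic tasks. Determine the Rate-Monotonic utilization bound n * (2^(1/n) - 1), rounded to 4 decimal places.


Compute 2^(1/81) = 1.0085940916
Subtract 1: 1.0085940916 - 1 = 0.0085940916
Multiply by n: 81 * 0.0085940916 = 0.6961214196
Round to 4 dp: 0.6961

0.6961


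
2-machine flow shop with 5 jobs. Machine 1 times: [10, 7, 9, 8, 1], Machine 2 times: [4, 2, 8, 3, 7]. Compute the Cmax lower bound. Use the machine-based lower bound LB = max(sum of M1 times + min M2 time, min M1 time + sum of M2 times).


LB1 = sum(M1 times) + min(M2 times) = 35 + 2 = 37
LB2 = min(M1 times) + sum(M2 times) = 1 + 24 = 25
Lower bound = max(LB1, LB2) = max(37, 25) = 37

37


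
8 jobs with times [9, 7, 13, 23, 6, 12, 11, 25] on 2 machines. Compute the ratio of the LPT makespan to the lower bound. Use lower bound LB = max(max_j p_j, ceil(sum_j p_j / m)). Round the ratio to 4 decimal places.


LPT order: [25, 23, 13, 12, 11, 9, 7, 6]
Machine loads after assignment: [53, 53]
LPT makespan = 53
Lower bound = max(max_job, ceil(total/2)) = max(25, 53) = 53
Ratio = 53 / 53 = 1.0

1.0


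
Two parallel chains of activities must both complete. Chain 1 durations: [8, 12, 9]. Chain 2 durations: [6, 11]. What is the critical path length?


Path A total = 8 + 12 + 9 = 29
Path B total = 6 + 11 = 17
Critical path = longest path = max(29, 17) = 29

29


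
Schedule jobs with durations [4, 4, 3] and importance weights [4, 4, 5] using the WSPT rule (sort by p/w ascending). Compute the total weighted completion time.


Compute p/w ratios and sort ascending (WSPT): [(3, 5), (4, 4), (4, 4)]
Compute weighted completion times:
  Job (p=3,w=5): C=3, w*C=5*3=15
  Job (p=4,w=4): C=7, w*C=4*7=28
  Job (p=4,w=4): C=11, w*C=4*11=44
Total weighted completion time = 87

87


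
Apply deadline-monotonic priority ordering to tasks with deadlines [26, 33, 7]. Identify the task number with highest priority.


Sort tasks by relative deadline (ascending):
  Task 3: deadline = 7
  Task 1: deadline = 26
  Task 2: deadline = 33
Priority order (highest first): [3, 1, 2]
Highest priority task = 3

3


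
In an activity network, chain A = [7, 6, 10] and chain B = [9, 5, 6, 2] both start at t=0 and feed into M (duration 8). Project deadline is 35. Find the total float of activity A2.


Forward pass: ES(A2) = sum of predecessors on chain A = 7
EF = ES + duration = 7 + 6 = 13
Backward pass: LF(M) = deadline = 35; LS(M) = 35 - 8 = 27
LF(A2) = LS(M) - sum(successors on chain A) = 27 - 10 = 17
LS = LF - duration = 17 - 6 = 11
Total float = LS - ES = 11 - 7 = 4

4


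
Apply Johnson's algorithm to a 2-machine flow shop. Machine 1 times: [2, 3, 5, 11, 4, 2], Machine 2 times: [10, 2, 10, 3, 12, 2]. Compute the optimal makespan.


Apply Johnson's rule:
  Group 1 (a <= b): [(1, 2, 10), (6, 2, 2), (5, 4, 12), (3, 5, 10)]
  Group 2 (a > b): [(4, 11, 3), (2, 3, 2)]
Optimal job order: [1, 6, 5, 3, 4, 2]
Schedule:
  Job 1: M1 done at 2, M2 done at 12
  Job 6: M1 done at 4, M2 done at 14
  Job 5: M1 done at 8, M2 done at 26
  Job 3: M1 done at 13, M2 done at 36
  Job 4: M1 done at 24, M2 done at 39
  Job 2: M1 done at 27, M2 done at 41
Makespan = 41

41


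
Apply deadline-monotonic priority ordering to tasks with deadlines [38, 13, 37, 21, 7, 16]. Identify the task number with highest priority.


Sort tasks by relative deadline (ascending):
  Task 5: deadline = 7
  Task 2: deadline = 13
  Task 6: deadline = 16
  Task 4: deadline = 21
  Task 3: deadline = 37
  Task 1: deadline = 38
Priority order (highest first): [5, 2, 6, 4, 3, 1]
Highest priority task = 5

5


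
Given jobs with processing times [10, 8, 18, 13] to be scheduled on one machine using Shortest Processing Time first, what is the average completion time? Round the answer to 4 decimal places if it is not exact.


Sort jobs by processing time (SPT order): [8, 10, 13, 18]
Compute completion times sequentially:
  Job 1: processing = 8, completes at 8
  Job 2: processing = 10, completes at 18
  Job 3: processing = 13, completes at 31
  Job 4: processing = 18, completes at 49
Sum of completion times = 106
Average completion time = 106/4 = 26.5

26.5


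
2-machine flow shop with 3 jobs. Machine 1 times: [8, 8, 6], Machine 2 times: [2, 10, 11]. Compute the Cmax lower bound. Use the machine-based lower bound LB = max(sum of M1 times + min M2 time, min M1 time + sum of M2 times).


LB1 = sum(M1 times) + min(M2 times) = 22 + 2 = 24
LB2 = min(M1 times) + sum(M2 times) = 6 + 23 = 29
Lower bound = max(LB1, LB2) = max(24, 29) = 29

29


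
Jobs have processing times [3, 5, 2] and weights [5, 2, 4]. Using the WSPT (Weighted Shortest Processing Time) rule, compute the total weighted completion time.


Compute p/w ratios and sort ascending (WSPT): [(2, 4), (3, 5), (5, 2)]
Compute weighted completion times:
  Job (p=2,w=4): C=2, w*C=4*2=8
  Job (p=3,w=5): C=5, w*C=5*5=25
  Job (p=5,w=2): C=10, w*C=2*10=20
Total weighted completion time = 53

53


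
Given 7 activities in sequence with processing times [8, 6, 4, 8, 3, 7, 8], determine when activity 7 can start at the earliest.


Activity 7 starts after activities 1 through 6 complete.
Predecessor durations: [8, 6, 4, 8, 3, 7]
ES = 8 + 6 + 4 + 8 + 3 + 7 = 36

36


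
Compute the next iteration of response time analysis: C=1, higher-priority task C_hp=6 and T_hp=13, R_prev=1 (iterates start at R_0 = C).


R_next = C + ceil(R_prev / T_hp) * C_hp
ceil(1 / 13) = ceil(0.0769) = 1
Interference = 1 * 6 = 6
R_next = 1 + 6 = 7

7


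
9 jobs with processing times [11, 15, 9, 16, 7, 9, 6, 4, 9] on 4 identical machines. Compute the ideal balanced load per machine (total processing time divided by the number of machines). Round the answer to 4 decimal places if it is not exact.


Total processing time = 11 + 15 + 9 + 16 + 7 + 9 + 6 + 4 + 9 = 86
Number of machines = 4
Ideal balanced load = 86 / 4 = 21.5

21.5


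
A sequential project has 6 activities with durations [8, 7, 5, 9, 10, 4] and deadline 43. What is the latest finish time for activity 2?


LF(activity 2) = deadline - sum of successor durations
Successors: activities 3 through 6 with durations [5, 9, 10, 4]
Sum of successor durations = 28
LF = 43 - 28 = 15

15


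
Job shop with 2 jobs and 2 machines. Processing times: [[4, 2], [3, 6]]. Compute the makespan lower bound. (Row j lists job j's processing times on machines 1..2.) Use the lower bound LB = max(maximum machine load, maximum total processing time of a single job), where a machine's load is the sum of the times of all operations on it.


Machine loads:
  Machine 1: 4 + 3 = 7
  Machine 2: 2 + 6 = 8
Max machine load = 8
Job totals:
  Job 1: 6
  Job 2: 9
Max job total = 9
Lower bound = max(8, 9) = 9

9


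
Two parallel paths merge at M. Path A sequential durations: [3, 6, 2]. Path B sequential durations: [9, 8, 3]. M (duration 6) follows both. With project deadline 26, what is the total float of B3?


Forward pass: ES(B3) = sum of predecessors on chain B = 17
EF = ES + duration = 17 + 3 = 20
Backward pass: LF(M) = deadline = 26; LS(M) = 26 - 6 = 20
LF(B3) = LS(M) - sum(successors on chain B) = 20 - 0 = 20
LS = LF - duration = 20 - 3 = 17
Total float = LS - ES = 17 - 17 = 0

0


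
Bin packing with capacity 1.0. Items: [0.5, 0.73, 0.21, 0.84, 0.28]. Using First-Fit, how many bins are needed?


Place items sequentially using First-Fit:
  Item 0.5 -> new Bin 1
  Item 0.73 -> new Bin 2
  Item 0.21 -> Bin 1 (now 0.71)
  Item 0.84 -> new Bin 3
  Item 0.28 -> Bin 1 (now 0.99)
Total bins used = 3

3


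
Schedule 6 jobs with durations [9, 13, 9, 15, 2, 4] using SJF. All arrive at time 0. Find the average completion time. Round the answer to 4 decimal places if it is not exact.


SJF order (ascending): [2, 4, 9, 9, 13, 15]
Completion times:
  Job 1: burst=2, C=2
  Job 2: burst=4, C=6
  Job 3: burst=9, C=15
  Job 4: burst=9, C=24
  Job 5: burst=13, C=37
  Job 6: burst=15, C=52
Average completion = 136/6 = 22.6667

22.6667


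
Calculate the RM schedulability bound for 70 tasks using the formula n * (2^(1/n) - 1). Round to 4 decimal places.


Compute 2^(1/70) = 1.0099512906
Subtract 1: 1.0099512906 - 1 = 0.0099512906
Multiply by n: 70 * 0.0099512906 = 0.6965903420
Round to 4 dp: 0.6966

0.6966


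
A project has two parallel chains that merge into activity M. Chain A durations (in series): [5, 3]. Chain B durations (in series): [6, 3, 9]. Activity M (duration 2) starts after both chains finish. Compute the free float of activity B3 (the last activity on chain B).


ES(B3) = sum of predecessors on chain B = 9
EF(B3) = ES + duration = 9 + 9 = 18
Successor of B3 is M. ES(M) = max(sum(A), sum(B)) = max(8, 18) = 18
Free float = ES(successor) - EF(current) = 18 - 18 = 0

0


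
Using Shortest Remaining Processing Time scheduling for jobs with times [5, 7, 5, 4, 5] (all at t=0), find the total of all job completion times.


Since all jobs arrive at t=0, SRPT equals SPT ordering.
SPT order: [4, 5, 5, 5, 7]
Completion times:
  Job 1: p=4, C=4
  Job 2: p=5, C=9
  Job 3: p=5, C=14
  Job 4: p=5, C=19
  Job 5: p=7, C=26
Total completion time = 4 + 9 + 14 + 19 + 26 = 72

72


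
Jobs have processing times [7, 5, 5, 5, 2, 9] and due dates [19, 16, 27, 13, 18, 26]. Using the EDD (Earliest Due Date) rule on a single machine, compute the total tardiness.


Sort by due date (EDD order): [(5, 13), (5, 16), (2, 18), (7, 19), (9, 26), (5, 27)]
Compute completion times and tardiness:
  Job 1: p=5, d=13, C=5, tardiness=max(0,5-13)=0
  Job 2: p=5, d=16, C=10, tardiness=max(0,10-16)=0
  Job 3: p=2, d=18, C=12, tardiness=max(0,12-18)=0
  Job 4: p=7, d=19, C=19, tardiness=max(0,19-19)=0
  Job 5: p=9, d=26, C=28, tardiness=max(0,28-26)=2
  Job 6: p=5, d=27, C=33, tardiness=max(0,33-27)=6
Total tardiness = 8

8


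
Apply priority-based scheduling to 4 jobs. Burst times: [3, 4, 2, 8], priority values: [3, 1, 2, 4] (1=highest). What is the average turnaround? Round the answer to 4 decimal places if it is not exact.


Sort by priority (ascending = highest first):
Order: [(1, 4), (2, 2), (3, 3), (4, 8)]
Completion times:
  Priority 1, burst=4, C=4
  Priority 2, burst=2, C=6
  Priority 3, burst=3, C=9
  Priority 4, burst=8, C=17
Average turnaround = 36/4 = 9.0

9.0


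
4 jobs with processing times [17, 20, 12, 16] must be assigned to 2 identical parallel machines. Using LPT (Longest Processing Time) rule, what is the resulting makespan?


Sort jobs in decreasing order (LPT): [20, 17, 16, 12]
Assign each job to the least loaded machine:
  Machine 1: jobs [20, 12], load = 32
  Machine 2: jobs [17, 16], load = 33
Makespan = max load = 33

33


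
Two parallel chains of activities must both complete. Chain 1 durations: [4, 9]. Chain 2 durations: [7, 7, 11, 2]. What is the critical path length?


Path A total = 4 + 9 = 13
Path B total = 7 + 7 + 11 + 2 = 27
Critical path = longest path = max(13, 27) = 27

27


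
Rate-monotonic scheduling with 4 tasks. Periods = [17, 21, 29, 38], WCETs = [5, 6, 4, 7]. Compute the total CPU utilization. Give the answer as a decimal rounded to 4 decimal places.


Compute individual utilizations (exact fractions):
  Task 1: C/T = 5/17 (approx. 0.2941)
  Task 2: C/T = 6/21 = 2/7 (approx. 0.2857)
  Task 3: C/T = 4/29 (approx. 0.1379)
  Task 4: C/T = 7/38 (approx. 0.1842)
Total utilization U = 5/17 + 2/7 + 4/29 + 7/38 = 118283/131138
Rounded to 4 decimal places: U = 0.9020
RM (Liu & Layland) bound for 4 tasks = 0.756828; compare with U = 118283/131138 (approx. 0.901973)
bound < U <= 1, so the RM sufficient condition is not met (inconclusive; an exact test such as response-time analysis is needed).

0.9020


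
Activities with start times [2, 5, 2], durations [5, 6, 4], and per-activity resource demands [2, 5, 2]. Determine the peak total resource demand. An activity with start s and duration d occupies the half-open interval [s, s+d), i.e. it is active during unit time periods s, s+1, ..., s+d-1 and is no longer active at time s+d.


Each activity i is active on [start_i, start_i + duration_i).
Compute total resource usage per time slot:
  t=0: active resources = [], total = 0
  t=1: active resources = [], total = 0
  t=2: active resources = [2, 2], total = 4
  t=3: active resources = [2, 2], total = 4
  t=4: active resources = [2, 2], total = 4
  t=5: active resources = [2, 5, 2], total = 9
  t=6: active resources = [2, 5], total = 7
  t=7: active resources = [5], total = 5
  t=8: active resources = [5], total = 5
  t=9: active resources = [5], total = 5
  t=10: active resources = [5], total = 5
Peak resource demand = 9

9


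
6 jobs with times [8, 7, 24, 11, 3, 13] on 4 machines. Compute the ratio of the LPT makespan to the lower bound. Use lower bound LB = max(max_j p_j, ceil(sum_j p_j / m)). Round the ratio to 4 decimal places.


LPT order: [24, 13, 11, 8, 7, 3]
Machine loads after assignment: [24, 13, 14, 15]
LPT makespan = 24
Lower bound = max(max_job, ceil(total/4)) = max(24, 17) = 24
Ratio = 24 / 24 = 1.0

1.0


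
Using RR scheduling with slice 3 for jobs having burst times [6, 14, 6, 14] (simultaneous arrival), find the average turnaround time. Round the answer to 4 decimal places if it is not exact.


Time quantum = 3
Execution trace:
  J1 runs 3 units, time = 3
  J2 runs 3 units, time = 6
  J3 runs 3 units, time = 9
  J4 runs 3 units, time = 12
  J1 runs 3 units, time = 15
  J2 runs 3 units, time = 18
  J3 runs 3 units, time = 21
  J4 runs 3 units, time = 24
  J2 runs 3 units, time = 27
  J4 runs 3 units, time = 30
  J2 runs 3 units, time = 33
  J4 runs 3 units, time = 36
  J2 runs 2 units, time = 38
  J4 runs 2 units, time = 40
Finish times: [15, 38, 21, 40]
Average turnaround = 114/4 = 28.5

28.5


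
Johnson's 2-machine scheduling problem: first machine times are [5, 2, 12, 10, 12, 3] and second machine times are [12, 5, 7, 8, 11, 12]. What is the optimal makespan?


Apply Johnson's rule:
  Group 1 (a <= b): [(2, 2, 5), (6, 3, 12), (1, 5, 12)]
  Group 2 (a > b): [(5, 12, 11), (4, 10, 8), (3, 12, 7)]
Optimal job order: [2, 6, 1, 5, 4, 3]
Schedule:
  Job 2: M1 done at 2, M2 done at 7
  Job 6: M1 done at 5, M2 done at 19
  Job 1: M1 done at 10, M2 done at 31
  Job 5: M1 done at 22, M2 done at 42
  Job 4: M1 done at 32, M2 done at 50
  Job 3: M1 done at 44, M2 done at 57
Makespan = 57

57


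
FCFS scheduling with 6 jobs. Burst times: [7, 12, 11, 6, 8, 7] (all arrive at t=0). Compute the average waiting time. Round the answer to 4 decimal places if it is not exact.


FCFS order (as given): [7, 12, 11, 6, 8, 7]
Waiting times:
  Job 1: wait = 0
  Job 2: wait = 7
  Job 3: wait = 19
  Job 4: wait = 30
  Job 5: wait = 36
  Job 6: wait = 44
Sum of waiting times = 136
Average waiting time = 136/6 = 22.6667

22.6667


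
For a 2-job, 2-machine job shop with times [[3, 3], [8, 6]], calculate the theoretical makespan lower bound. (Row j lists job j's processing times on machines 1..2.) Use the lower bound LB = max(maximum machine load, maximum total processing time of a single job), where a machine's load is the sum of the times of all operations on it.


Machine loads:
  Machine 1: 3 + 8 = 11
  Machine 2: 3 + 6 = 9
Max machine load = 11
Job totals:
  Job 1: 6
  Job 2: 14
Max job total = 14
Lower bound = max(11, 14) = 14

14


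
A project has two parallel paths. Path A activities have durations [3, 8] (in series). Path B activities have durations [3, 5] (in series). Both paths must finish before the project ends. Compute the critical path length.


Path A total = 3 + 8 = 11
Path B total = 3 + 5 = 8
Critical path = longest path = max(11, 8) = 11

11


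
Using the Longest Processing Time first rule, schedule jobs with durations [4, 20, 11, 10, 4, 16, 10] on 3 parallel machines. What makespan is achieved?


Sort jobs in decreasing order (LPT): [20, 16, 11, 10, 10, 4, 4]
Assign each job to the least loaded machine:
  Machine 1: jobs [20, 4], load = 24
  Machine 2: jobs [16, 10], load = 26
  Machine 3: jobs [11, 10, 4], load = 25
Makespan = max load = 26

26


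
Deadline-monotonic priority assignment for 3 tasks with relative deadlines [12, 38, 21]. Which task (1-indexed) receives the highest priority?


Sort tasks by relative deadline (ascending):
  Task 1: deadline = 12
  Task 3: deadline = 21
  Task 2: deadline = 38
Priority order (highest first): [1, 3, 2]
Highest priority task = 1

1


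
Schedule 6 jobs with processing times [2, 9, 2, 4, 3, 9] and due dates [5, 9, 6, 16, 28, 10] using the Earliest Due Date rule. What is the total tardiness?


Sort by due date (EDD order): [(2, 5), (2, 6), (9, 9), (9, 10), (4, 16), (3, 28)]
Compute completion times and tardiness:
  Job 1: p=2, d=5, C=2, tardiness=max(0,2-5)=0
  Job 2: p=2, d=6, C=4, tardiness=max(0,4-6)=0
  Job 3: p=9, d=9, C=13, tardiness=max(0,13-9)=4
  Job 4: p=9, d=10, C=22, tardiness=max(0,22-10)=12
  Job 5: p=4, d=16, C=26, tardiness=max(0,26-16)=10
  Job 6: p=3, d=28, C=29, tardiness=max(0,29-28)=1
Total tardiness = 27

27


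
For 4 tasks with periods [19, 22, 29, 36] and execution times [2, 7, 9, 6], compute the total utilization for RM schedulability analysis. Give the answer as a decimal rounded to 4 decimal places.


Compute individual utilizations (exact fractions):
  Task 1: C/T = 2/19 (approx. 0.1053)
  Task 2: C/T = 7/22 (approx. 0.3182)
  Task 3: C/T = 9/29 (approx. 0.3103)
  Task 4: C/T = 6/36 = 1/6 (approx. 0.1667)
Total utilization U = 2/19 + 7/22 + 9/29 + 1/6 = 16373/18183
Rounded to 4 decimal places: U = 0.9005
RM (Liu & Layland) bound for 4 tasks = 0.756828; compare with U = 16373/18183 (approx. 0.900456)
bound < U <= 1, so the RM sufficient condition is not met (inconclusive; an exact test such as response-time analysis is needed).

0.9005


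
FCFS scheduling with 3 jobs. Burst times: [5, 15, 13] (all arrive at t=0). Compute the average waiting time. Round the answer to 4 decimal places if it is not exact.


FCFS order (as given): [5, 15, 13]
Waiting times:
  Job 1: wait = 0
  Job 2: wait = 5
  Job 3: wait = 20
Sum of waiting times = 25
Average waiting time = 25/3 = 8.3333

8.3333


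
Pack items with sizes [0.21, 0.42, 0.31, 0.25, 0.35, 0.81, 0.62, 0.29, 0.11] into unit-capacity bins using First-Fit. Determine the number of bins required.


Place items sequentially using First-Fit:
  Item 0.21 -> new Bin 1
  Item 0.42 -> Bin 1 (now 0.63)
  Item 0.31 -> Bin 1 (now 0.94)
  Item 0.25 -> new Bin 2
  Item 0.35 -> Bin 2 (now 0.6)
  Item 0.81 -> new Bin 3
  Item 0.62 -> new Bin 4
  Item 0.29 -> Bin 2 (now 0.89)
  Item 0.11 -> Bin 2 (now 1.0)
Total bins used = 4

4


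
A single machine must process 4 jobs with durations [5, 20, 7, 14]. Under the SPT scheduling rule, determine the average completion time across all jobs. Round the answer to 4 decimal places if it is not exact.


Sort jobs by processing time (SPT order): [5, 7, 14, 20]
Compute completion times sequentially:
  Job 1: processing = 5, completes at 5
  Job 2: processing = 7, completes at 12
  Job 3: processing = 14, completes at 26
  Job 4: processing = 20, completes at 46
Sum of completion times = 89
Average completion time = 89/4 = 22.25

22.25


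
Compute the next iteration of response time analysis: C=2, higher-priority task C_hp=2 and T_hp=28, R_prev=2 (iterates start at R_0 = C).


R_next = C + ceil(R_prev / T_hp) * C_hp
ceil(2 / 28) = ceil(0.0714) = 1
Interference = 1 * 2 = 2
R_next = 2 + 2 = 4

4


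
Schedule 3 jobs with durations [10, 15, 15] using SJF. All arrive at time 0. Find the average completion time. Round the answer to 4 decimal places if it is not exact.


SJF order (ascending): [10, 15, 15]
Completion times:
  Job 1: burst=10, C=10
  Job 2: burst=15, C=25
  Job 3: burst=15, C=40
Average completion = 75/3 = 25.0

25.0


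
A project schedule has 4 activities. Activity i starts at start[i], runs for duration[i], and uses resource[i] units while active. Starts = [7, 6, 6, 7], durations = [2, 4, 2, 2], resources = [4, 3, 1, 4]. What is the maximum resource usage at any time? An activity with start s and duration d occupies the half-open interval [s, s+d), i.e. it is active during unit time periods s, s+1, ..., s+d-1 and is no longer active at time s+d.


Each activity i is active on [start_i, start_i + duration_i).
Compute total resource usage per time slot:
  t=0: active resources = [], total = 0
  t=1: active resources = [], total = 0
  t=2: active resources = [], total = 0
  t=3: active resources = [], total = 0
  t=4: active resources = [], total = 0
  t=5: active resources = [], total = 0
  t=6: active resources = [3, 1], total = 4
  t=7: active resources = [4, 3, 1, 4], total = 12
  t=8: active resources = [4, 3, 4], total = 11
  t=9: active resources = [3], total = 3
Peak resource demand = 12

12


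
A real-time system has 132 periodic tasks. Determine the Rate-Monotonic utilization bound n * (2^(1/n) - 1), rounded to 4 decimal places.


Compute 2^(1/132) = 1.0052649263
Subtract 1: 1.0052649263 - 1 = 0.0052649263
Multiply by n: 132 * 0.0052649263 = 0.6949702716
Round to 4 dp: 0.6950

0.6950


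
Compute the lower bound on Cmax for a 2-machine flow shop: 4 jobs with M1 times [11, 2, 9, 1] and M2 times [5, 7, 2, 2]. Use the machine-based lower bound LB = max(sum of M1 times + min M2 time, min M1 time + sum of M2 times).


LB1 = sum(M1 times) + min(M2 times) = 23 + 2 = 25
LB2 = min(M1 times) + sum(M2 times) = 1 + 16 = 17
Lower bound = max(LB1, LB2) = max(25, 17) = 25

25


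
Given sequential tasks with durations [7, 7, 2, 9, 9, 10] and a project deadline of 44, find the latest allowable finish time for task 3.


LF(activity 3) = deadline - sum of successor durations
Successors: activities 4 through 6 with durations [9, 9, 10]
Sum of successor durations = 28
LF = 44 - 28 = 16

16


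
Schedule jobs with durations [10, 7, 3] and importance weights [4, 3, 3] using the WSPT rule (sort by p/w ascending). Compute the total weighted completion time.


Compute p/w ratios and sort ascending (WSPT): [(3, 3), (7, 3), (10, 4)]
Compute weighted completion times:
  Job (p=3,w=3): C=3, w*C=3*3=9
  Job (p=7,w=3): C=10, w*C=3*10=30
  Job (p=10,w=4): C=20, w*C=4*20=80
Total weighted completion time = 119

119


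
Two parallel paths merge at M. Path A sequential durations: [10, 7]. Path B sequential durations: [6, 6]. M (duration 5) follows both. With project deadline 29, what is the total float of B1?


Forward pass: ES(B1) = sum of predecessors on chain B = 0
EF = ES + duration = 0 + 6 = 6
Backward pass: LF(M) = deadline = 29; LS(M) = 29 - 5 = 24
LF(B1) = LS(M) - sum(successors on chain B) = 24 - 6 = 18
LS = LF - duration = 18 - 6 = 12
Total float = LS - ES = 12 - 0 = 12

12


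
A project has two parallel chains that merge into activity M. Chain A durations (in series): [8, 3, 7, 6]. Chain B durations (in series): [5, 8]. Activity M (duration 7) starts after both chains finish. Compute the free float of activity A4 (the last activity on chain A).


ES(A4) = sum of predecessors on chain A = 18
EF(A4) = ES + duration = 18 + 6 = 24
Successor of A4 is M. ES(M) = max(sum(A), sum(B)) = max(24, 13) = 24
Free float = ES(successor) - EF(current) = 24 - 24 = 0

0


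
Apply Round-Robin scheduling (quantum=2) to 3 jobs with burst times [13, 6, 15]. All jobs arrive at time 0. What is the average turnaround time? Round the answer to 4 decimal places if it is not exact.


Time quantum = 2
Execution trace:
  J1 runs 2 units, time = 2
  J2 runs 2 units, time = 4
  J3 runs 2 units, time = 6
  J1 runs 2 units, time = 8
  J2 runs 2 units, time = 10
  J3 runs 2 units, time = 12
  J1 runs 2 units, time = 14
  J2 runs 2 units, time = 16
  J3 runs 2 units, time = 18
  J1 runs 2 units, time = 20
  J3 runs 2 units, time = 22
  J1 runs 2 units, time = 24
  J3 runs 2 units, time = 26
  J1 runs 2 units, time = 28
  J3 runs 2 units, time = 30
  J1 runs 1 units, time = 31
  J3 runs 2 units, time = 33
  J3 runs 1 units, time = 34
Finish times: [31, 16, 34]
Average turnaround = 81/3 = 27.0

27.0


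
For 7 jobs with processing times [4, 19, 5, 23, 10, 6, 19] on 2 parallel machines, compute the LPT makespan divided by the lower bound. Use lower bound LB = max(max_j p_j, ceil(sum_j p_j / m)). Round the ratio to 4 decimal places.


LPT order: [23, 19, 19, 10, 6, 5, 4]
Machine loads after assignment: [43, 43]
LPT makespan = 43
Lower bound = max(max_job, ceil(total/2)) = max(23, 43) = 43
Ratio = 43 / 43 = 1.0

1.0


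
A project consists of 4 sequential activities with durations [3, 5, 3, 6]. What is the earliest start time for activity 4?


Activity 4 starts after activities 1 through 3 complete.
Predecessor durations: [3, 5, 3]
ES = 3 + 5 + 3 = 11

11


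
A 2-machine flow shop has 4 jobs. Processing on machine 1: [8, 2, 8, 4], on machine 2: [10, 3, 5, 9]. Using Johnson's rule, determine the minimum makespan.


Apply Johnson's rule:
  Group 1 (a <= b): [(2, 2, 3), (4, 4, 9), (1, 8, 10)]
  Group 2 (a > b): [(3, 8, 5)]
Optimal job order: [2, 4, 1, 3]
Schedule:
  Job 2: M1 done at 2, M2 done at 5
  Job 4: M1 done at 6, M2 done at 15
  Job 1: M1 done at 14, M2 done at 25
  Job 3: M1 done at 22, M2 done at 30
Makespan = 30

30


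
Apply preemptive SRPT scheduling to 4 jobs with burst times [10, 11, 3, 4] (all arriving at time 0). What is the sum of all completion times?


Since all jobs arrive at t=0, SRPT equals SPT ordering.
SPT order: [3, 4, 10, 11]
Completion times:
  Job 1: p=3, C=3
  Job 2: p=4, C=7
  Job 3: p=10, C=17
  Job 4: p=11, C=28
Total completion time = 3 + 7 + 17 + 28 = 55

55


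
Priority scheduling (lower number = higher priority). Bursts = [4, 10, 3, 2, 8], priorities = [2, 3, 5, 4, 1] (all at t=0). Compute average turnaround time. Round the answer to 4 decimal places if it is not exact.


Sort by priority (ascending = highest first):
Order: [(1, 8), (2, 4), (3, 10), (4, 2), (5, 3)]
Completion times:
  Priority 1, burst=8, C=8
  Priority 2, burst=4, C=12
  Priority 3, burst=10, C=22
  Priority 4, burst=2, C=24
  Priority 5, burst=3, C=27
Average turnaround = 93/5 = 18.6

18.6


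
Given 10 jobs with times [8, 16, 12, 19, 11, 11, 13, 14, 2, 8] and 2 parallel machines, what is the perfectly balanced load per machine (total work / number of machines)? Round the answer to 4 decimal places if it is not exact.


Total processing time = 8 + 16 + 12 + 19 + 11 + 11 + 13 + 14 + 2 + 8 = 114
Number of machines = 2
Ideal balanced load = 114 / 2 = 57.0

57.0


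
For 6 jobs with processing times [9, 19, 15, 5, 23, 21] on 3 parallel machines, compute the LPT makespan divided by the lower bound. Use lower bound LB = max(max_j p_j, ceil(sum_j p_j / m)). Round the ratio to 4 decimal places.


LPT order: [23, 21, 19, 15, 9, 5]
Machine loads after assignment: [28, 30, 34]
LPT makespan = 34
Lower bound = max(max_job, ceil(total/3)) = max(23, 31) = 31
Ratio = 34 / 31 = 1.0968

1.0968


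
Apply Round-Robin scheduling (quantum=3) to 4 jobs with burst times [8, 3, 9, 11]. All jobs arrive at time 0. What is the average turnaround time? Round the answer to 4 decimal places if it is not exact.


Time quantum = 3
Execution trace:
  J1 runs 3 units, time = 3
  J2 runs 3 units, time = 6
  J3 runs 3 units, time = 9
  J4 runs 3 units, time = 12
  J1 runs 3 units, time = 15
  J3 runs 3 units, time = 18
  J4 runs 3 units, time = 21
  J1 runs 2 units, time = 23
  J3 runs 3 units, time = 26
  J4 runs 3 units, time = 29
  J4 runs 2 units, time = 31
Finish times: [23, 6, 26, 31]
Average turnaround = 86/4 = 21.5

21.5


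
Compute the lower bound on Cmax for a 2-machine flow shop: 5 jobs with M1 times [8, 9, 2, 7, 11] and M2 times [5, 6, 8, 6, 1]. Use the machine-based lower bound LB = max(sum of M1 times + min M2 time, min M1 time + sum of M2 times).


LB1 = sum(M1 times) + min(M2 times) = 37 + 1 = 38
LB2 = min(M1 times) + sum(M2 times) = 2 + 26 = 28
Lower bound = max(LB1, LB2) = max(38, 28) = 38

38


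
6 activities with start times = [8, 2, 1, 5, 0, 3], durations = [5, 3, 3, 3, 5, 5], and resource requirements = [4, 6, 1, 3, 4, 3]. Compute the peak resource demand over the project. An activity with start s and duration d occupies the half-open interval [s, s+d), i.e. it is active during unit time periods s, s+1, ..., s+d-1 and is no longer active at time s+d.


Each activity i is active on [start_i, start_i + duration_i).
Compute total resource usage per time slot:
  t=0: active resources = [4], total = 4
  t=1: active resources = [1, 4], total = 5
  t=2: active resources = [6, 1, 4], total = 11
  t=3: active resources = [6, 1, 4, 3], total = 14
  t=4: active resources = [6, 4, 3], total = 13
  t=5: active resources = [3, 3], total = 6
  t=6: active resources = [3, 3], total = 6
  t=7: active resources = [3, 3], total = 6
  t=8: active resources = [4], total = 4
  t=9: active resources = [4], total = 4
  t=10: active resources = [4], total = 4
  t=11: active resources = [4], total = 4
  t=12: active resources = [4], total = 4
Peak resource demand = 14

14


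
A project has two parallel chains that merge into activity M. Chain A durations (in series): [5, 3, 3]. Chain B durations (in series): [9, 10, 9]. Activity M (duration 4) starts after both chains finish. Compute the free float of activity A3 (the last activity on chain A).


ES(A3) = sum of predecessors on chain A = 8
EF(A3) = ES + duration = 8 + 3 = 11
Successor of A3 is M. ES(M) = max(sum(A), sum(B)) = max(11, 28) = 28
Free float = ES(successor) - EF(current) = 28 - 11 = 17

17


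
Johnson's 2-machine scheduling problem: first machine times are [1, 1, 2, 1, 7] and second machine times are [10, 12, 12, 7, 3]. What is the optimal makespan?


Apply Johnson's rule:
  Group 1 (a <= b): [(1, 1, 10), (2, 1, 12), (4, 1, 7), (3, 2, 12)]
  Group 2 (a > b): [(5, 7, 3)]
Optimal job order: [1, 2, 4, 3, 5]
Schedule:
  Job 1: M1 done at 1, M2 done at 11
  Job 2: M1 done at 2, M2 done at 23
  Job 4: M1 done at 3, M2 done at 30
  Job 3: M1 done at 5, M2 done at 42
  Job 5: M1 done at 12, M2 done at 45
Makespan = 45

45


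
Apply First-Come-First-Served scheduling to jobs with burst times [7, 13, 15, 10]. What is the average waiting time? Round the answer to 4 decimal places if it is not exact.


FCFS order (as given): [7, 13, 15, 10]
Waiting times:
  Job 1: wait = 0
  Job 2: wait = 7
  Job 3: wait = 20
  Job 4: wait = 35
Sum of waiting times = 62
Average waiting time = 62/4 = 15.5

15.5


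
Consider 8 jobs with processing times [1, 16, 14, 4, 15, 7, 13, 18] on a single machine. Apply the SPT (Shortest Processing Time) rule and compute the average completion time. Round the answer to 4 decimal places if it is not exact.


Sort jobs by processing time (SPT order): [1, 4, 7, 13, 14, 15, 16, 18]
Compute completion times sequentially:
  Job 1: processing = 1, completes at 1
  Job 2: processing = 4, completes at 5
  Job 3: processing = 7, completes at 12
  Job 4: processing = 13, completes at 25
  Job 5: processing = 14, completes at 39
  Job 6: processing = 15, completes at 54
  Job 7: processing = 16, completes at 70
  Job 8: processing = 18, completes at 88
Sum of completion times = 294
Average completion time = 294/8 = 36.75

36.75


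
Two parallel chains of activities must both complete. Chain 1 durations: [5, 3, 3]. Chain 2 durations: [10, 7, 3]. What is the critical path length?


Path A total = 5 + 3 + 3 = 11
Path B total = 10 + 7 + 3 = 20
Critical path = longest path = max(11, 20) = 20

20


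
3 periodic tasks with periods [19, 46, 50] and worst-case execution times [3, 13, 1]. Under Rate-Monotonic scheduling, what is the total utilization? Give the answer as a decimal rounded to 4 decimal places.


Compute individual utilizations (exact fractions):
  Task 1: C/T = 3/19 (approx. 0.1579)
  Task 2: C/T = 13/46 (approx. 0.2826)
  Task 3: C/T = 1/50 (approx. 0.02)
Total utilization U = 3/19 + 13/46 + 1/50 = 5031/10925
Rounded to 4 decimal places: U = 0.4605
RM (Liu & Layland) bound for 3 tasks = 0.779763; compare with U = 5031/10925 (approx. 0.460503)
U <= bound, so schedulable by RM sufficient condition.

0.4605


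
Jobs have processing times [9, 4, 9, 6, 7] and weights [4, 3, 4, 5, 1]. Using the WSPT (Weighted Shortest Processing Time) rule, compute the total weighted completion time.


Compute p/w ratios and sort ascending (WSPT): [(6, 5), (4, 3), (9, 4), (9, 4), (7, 1)]
Compute weighted completion times:
  Job (p=6,w=5): C=6, w*C=5*6=30
  Job (p=4,w=3): C=10, w*C=3*10=30
  Job (p=9,w=4): C=19, w*C=4*19=76
  Job (p=9,w=4): C=28, w*C=4*28=112
  Job (p=7,w=1): C=35, w*C=1*35=35
Total weighted completion time = 283

283


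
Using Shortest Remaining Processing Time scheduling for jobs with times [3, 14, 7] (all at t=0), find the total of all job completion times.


Since all jobs arrive at t=0, SRPT equals SPT ordering.
SPT order: [3, 7, 14]
Completion times:
  Job 1: p=3, C=3
  Job 2: p=7, C=10
  Job 3: p=14, C=24
Total completion time = 3 + 10 + 24 = 37

37
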